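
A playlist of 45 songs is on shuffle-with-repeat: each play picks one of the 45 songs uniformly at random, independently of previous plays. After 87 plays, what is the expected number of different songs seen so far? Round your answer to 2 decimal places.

For each song, P(seen in 87 plays) = 1 - (44/45)^87 = 0.858.
By linearity of expectation, E[distinct seen] = 45·(1 - (44/45)^87) = 38.630.

38.63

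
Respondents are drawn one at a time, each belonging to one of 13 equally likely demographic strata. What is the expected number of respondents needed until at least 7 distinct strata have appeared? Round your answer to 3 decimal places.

9.492

Going from k to k+1 distinct takes a geometric number of respondents with mean 13/(13-k).
Sum over k = 0,...,6: E = 13/13 + 13/12 + 13/11 + ... + 13/8 + 13/7 = 9.4917.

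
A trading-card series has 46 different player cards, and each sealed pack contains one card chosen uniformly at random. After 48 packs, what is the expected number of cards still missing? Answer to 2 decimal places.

16.02

For each card, P(unseen after 48) = (45/46)^48 = 0.348.
By linearity of expectation, E[unseen] = 46·(45/46)^48 = 16.017.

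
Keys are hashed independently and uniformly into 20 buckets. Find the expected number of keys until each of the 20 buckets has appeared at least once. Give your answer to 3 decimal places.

Split into phases: going from k distinct to k+1 distinct takes on average 20/(20-k) keys.
E[T] = 20/20 + 20/19 + 20/18 + ... + 20/2 + 20/1 = 20·H_{20}.
H_{20} = 3.5977, so E[T] = 71.9548.

71.955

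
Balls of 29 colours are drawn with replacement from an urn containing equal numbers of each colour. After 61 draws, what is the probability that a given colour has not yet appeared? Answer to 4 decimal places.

Each draw misses the fixed colour with probability (29-1)/29 = 28/29, independently.
P(still missing after 61) = (28/29)^61 = 0.11759.

0.1176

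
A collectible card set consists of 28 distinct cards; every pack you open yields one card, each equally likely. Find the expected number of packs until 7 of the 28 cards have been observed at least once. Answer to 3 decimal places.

7.891

Going from k to k+1 distinct takes a geometric number of packs with mean 28/(28-k).
Sum over k = 0,...,6: E = 28/28 + 28/27 + 28/26 + ... + 28/23 + 28/22 = 7.8907.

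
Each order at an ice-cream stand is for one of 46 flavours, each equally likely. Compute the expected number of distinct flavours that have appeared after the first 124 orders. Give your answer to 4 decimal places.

For each flavour, P(seen in 124 orders) = 1 - (45/46)^124 = 0.93448.
By linearity of expectation, E[distinct seen] = 46·(1 - (45/46)^124) = 42.98603.

42.9860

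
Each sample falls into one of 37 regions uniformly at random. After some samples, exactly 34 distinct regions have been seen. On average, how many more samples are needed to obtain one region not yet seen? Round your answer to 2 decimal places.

The number of samples until the next new region is geometric with success probability 3/37, so its mean is 37/3.
E = 37/3 = 12.333.

12.33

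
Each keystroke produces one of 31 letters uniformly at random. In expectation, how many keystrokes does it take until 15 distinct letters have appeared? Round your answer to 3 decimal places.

Going from k to k+1 distinct takes a geometric number of keystrokes with mean 31/(31-k).
Sum over k = 0,...,14: E = 31/31 + 31/30 + 31/29 + ... + 31/18 + 31/17 = 20.0420.

20.042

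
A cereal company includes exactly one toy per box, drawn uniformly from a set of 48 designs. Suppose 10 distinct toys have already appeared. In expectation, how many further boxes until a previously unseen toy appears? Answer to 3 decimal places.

1.263

The number of boxes until the next new toy is geometric with success probability 38/48, so its mean is 48/38.
E = 48/38 = 1.2632.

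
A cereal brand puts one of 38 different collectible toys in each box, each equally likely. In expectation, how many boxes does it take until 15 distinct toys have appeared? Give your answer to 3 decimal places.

With k distinct toys already seen, the next new one arrives after an expected 38/(38-k) boxes.
Sum over k = 0,...,14: E = 38/38 + 38/37 + 38/36 + ... + 38/25 + 38/24 = 18.7572.

18.757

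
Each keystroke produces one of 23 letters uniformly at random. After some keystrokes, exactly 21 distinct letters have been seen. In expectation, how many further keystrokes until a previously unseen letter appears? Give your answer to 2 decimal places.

The number of keystrokes until the next new letter is geometric with success probability 2/23, so its mean is 23/2.
E = 23/2 = 11.500.

11.50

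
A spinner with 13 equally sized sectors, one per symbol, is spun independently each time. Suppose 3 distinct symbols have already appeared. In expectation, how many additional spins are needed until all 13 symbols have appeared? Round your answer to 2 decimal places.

38.08

With k distinct symbols already seen, the next new one takes an expected 13/(13-k) spins.
Sum over k = 3,...,12: E = 13/10 + 13/9 + 13/8 + ... + 13/2 + 13/1 = 38.077.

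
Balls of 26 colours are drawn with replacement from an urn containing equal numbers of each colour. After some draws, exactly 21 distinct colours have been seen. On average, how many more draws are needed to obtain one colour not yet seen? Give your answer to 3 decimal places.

5.200

The number of draws until the next new colour is geometric with success probability 5/26, so its mean is 26/5.
E = 26/5 = 5.2000.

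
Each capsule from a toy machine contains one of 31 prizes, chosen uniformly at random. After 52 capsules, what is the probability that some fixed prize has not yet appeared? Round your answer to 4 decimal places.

On each capsule the fixed prize fails to appear with probability 30/31.
P(still missing after 52) = (30/31)^52 = 0.18176.

0.1818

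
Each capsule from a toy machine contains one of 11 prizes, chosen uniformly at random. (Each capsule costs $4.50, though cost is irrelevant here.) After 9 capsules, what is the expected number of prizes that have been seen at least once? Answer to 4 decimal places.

For each prize, P(seen in 9 capsules) = 1 - (10/11)^9 = 0.57590.
By linearity of expectation, E[distinct seen] = 11·(1 - (10/11)^9) = 6.33493.

6.3349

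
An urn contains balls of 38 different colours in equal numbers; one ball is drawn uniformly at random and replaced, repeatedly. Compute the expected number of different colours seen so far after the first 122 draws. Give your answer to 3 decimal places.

36.532

For each colour, P(seen in 122 draws) = 1 - (37/38)^122 = 0.9614.
By linearity of expectation, E[distinct seen] = 38·(1 - (37/38)^122) = 36.5318.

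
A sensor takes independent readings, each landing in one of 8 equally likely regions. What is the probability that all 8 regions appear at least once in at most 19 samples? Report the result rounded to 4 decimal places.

0.4783

Let A_i be the event that region i is missing after 19 samples. By inclusion–exclusion on the A_i,
P(all seen) = Σ_{j=0}^{8} (-1)^j C(8,j)((8-j)/8)^19
= 1.00000 - 0.63277 + 0.11839 - 0.00741 + 0.00013 - 0.00000 + 0.00000 - 0.00000 + 0.00000
= 0.47835.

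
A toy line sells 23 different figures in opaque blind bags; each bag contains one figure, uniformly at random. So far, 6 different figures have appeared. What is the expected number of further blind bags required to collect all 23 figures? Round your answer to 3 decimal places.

79.110

From k distinct to k+1 distinct takes on average 23/(23-k) blind bags.
Sum over k = 6,...,22: E = 23/17 + 23/16 + 23/15 + ... + 23/2 + 23/1 = 79.1097.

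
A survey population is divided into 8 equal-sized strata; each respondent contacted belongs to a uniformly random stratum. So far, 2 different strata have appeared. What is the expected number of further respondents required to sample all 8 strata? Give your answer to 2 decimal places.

The wait to go from k to k+1 distinct strata is geometric with mean 8/(8-k).
Sum over k = 2,...,7: E = 8/6 + 8/5 + 8/4 + 8/3 + 8/2 + 8/1 = 19.600.

19.60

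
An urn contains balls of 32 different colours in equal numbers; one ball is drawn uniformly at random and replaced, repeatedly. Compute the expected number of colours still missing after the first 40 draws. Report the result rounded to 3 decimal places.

8.987

For each colour, P(unseen after 40) = (31/32)^40 = 0.2808.
By linearity of expectation, E[unseen] = 32·(31/32)^40 = 8.9871.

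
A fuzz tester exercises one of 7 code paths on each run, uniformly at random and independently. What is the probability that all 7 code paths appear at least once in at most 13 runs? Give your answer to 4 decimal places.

By inclusion–exclusion over which code paths are missing,
P(all seen) = Σ_{j=0}^{7} (-1)^j C(7,j)((7-j)/7)^13
= 1.00000 - 0.94360 + 0.26458 - 0.02424 + 0.00058 - 0.00000 + 0.00000 - 0.00000
= 0.29731.

0.2973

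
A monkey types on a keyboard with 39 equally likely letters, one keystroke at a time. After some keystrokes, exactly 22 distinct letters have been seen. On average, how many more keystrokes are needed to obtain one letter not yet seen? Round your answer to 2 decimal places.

2.29

The number of keystrokes until the next new letter is geometric with success probability 17/39, so its mean is 39/17.
E = 39/17 = 2.294.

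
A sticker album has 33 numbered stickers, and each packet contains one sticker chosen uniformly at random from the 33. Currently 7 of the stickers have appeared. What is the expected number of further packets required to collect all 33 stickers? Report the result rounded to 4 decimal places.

127.1959

The wait to go from k to k+1 distinct stickers is geometric with mean 33/(33-k).
Sum over k = 7,...,32: E = 33/26 + 33/25 + 33/24 + ... + 33/2 + 33/1 = 127.19585.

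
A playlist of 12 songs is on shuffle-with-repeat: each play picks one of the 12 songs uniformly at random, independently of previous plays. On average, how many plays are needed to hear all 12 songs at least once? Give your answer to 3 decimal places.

37.239

The wait to go from k to k+1 distinct songs is geometric with mean 12/(12-k).
E[T] = 12/12 + 12/11 + 12/10 + ... + 12/2 + 12/1 = 12·H_{12}.
H_{12} = 3.1032, so E[T] = 37.2385.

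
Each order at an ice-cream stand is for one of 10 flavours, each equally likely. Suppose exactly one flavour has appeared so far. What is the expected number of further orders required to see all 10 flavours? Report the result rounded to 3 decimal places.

28.290

From k distinct to k+1 distinct takes on average 10/(10-k) orders.
Sum over k = 1,...,9: E = 10/9 + 10/8 + 10/7 + ... + 10/2 + 10/1 = 28.2897.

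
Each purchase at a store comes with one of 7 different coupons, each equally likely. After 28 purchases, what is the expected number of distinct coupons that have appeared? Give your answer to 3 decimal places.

For each coupon, P(seen in 28 purchases) = 1 - (6/7)^28 = 0.9866.
By linearity of expectation, E[distinct seen] = 7·(1 - (6/7)^28) = 6.9065.

6.907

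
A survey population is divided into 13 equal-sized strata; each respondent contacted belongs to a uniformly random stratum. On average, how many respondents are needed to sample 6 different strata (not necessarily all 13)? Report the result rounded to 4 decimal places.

With k distinct strata already seen, the next new one arrives after an expected 13/(13-k) respondents.
Sum over k = 0,...,5: E = 13/13 + 13/12 + 13/11 + 13/10 + 13/9 + 13/8 = 7.63460.

7.6346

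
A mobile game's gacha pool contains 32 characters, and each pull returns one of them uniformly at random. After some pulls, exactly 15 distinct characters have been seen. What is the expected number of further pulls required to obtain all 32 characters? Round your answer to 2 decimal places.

With k distinct characters already seen, the next new one takes an expected 32/(32-k) pulls.
Sum over k = 15,...,31: E = 32/17 + 32/16 + 32/15 + ... + 32/2 + 32/1 = 110.066.

110.07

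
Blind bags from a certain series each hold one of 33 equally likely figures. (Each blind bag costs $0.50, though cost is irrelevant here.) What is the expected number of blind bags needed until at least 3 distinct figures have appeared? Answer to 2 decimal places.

3.10

Going from k to k+1 distinct takes a geometric number of blind bags with mean 33/(33-k).
Sum over k = 0,...,2: E = 33/33 + 33/32 + 33/31 = 3.096.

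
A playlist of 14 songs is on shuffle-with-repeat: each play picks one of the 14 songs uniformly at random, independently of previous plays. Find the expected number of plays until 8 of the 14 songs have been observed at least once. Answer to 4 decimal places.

11.2219

Going from k to k+1 distinct takes a geometric number of plays with mean 14/(14-k).
Sum over k = 0,...,7: E = 14/14 + 14/13 + 14/12 + ... + 14/8 + 14/7 = 11.22187.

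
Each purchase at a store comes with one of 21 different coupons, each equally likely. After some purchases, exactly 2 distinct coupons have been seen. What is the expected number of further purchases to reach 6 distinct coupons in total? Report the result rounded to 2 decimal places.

With k distinct coupons already seen, the next new one takes an expected 21/(21-k) purchases.
Sum over k = 2,...,5: E = 21/19 + 21/18 + 21/17 + 21/16 = 4.820.

4.82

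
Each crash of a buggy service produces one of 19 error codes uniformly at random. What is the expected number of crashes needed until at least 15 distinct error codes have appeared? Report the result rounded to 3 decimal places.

With k distinct error codes already seen, the next new one arrives after an expected 19/(19-k) crashes.
Sum over k = 0,...,14: E = 19/19 + 19/18 + 19/17 + ... + 19/6 + 19/5 = 27.8237.

27.824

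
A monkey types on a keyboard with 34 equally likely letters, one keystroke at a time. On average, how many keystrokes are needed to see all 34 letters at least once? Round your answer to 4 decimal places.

140.0191

After k distinct letters have appeared, the next keystroke gives a new one with probability (34-k)/34, so the expected wait for the (k+1)-th is 34/(34-k).
E[T] = 34/34 + 34/33 + 34/32 + ... + 34/2 + 34/1 = 34·H_{34}.
H_{34} = 4.11821, so E[T] = 140.01914.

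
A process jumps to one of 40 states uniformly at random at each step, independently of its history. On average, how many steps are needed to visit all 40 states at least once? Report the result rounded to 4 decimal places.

The wait to go from k to k+1 distinct states is geometric with mean 40/(40-k).
E[T] = 40/40 + 40/39 + 40/38 + ... + 40/2 + 40/1 = 40·H_{40}.
H_{40} = 4.27854, so E[T] = 171.14172.

171.1417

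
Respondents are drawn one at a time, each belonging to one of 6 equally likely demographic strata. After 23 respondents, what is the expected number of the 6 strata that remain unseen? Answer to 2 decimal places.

For each stratum, P(unseen after 23) = (5/6)^23 = 0.015.
By linearity of expectation, E[unseen] = 6·(5/6)^23 = 0.091.

0.09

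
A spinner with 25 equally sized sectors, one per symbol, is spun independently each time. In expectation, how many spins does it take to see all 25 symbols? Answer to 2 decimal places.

95.40

After k distinct symbols have appeared, the next spin gives a new one with probability (25-k)/25, so the expected wait for the (k+1)-th is 25/(25-k).
E[T] = 25/25 + 25/24 + 25/23 + ... + 25/2 + 25/1 = 25·H_{25}.
H_{25} = 3.816, so E[T] = 95.399.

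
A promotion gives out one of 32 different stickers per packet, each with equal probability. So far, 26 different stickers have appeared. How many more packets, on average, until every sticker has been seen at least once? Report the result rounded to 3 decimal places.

78.400

The wait to go from k to k+1 distinct stickers is geometric with mean 32/(32-k).
Sum over k = 26,...,31: E = 32/6 + 32/5 + 32/4 + 32/3 + 32/2 + 32/1 = 78.4000.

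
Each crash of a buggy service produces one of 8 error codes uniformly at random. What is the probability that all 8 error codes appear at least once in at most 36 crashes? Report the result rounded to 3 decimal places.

Let A_i be the event that error code i is missing after 36 crashes. By inclusion–exclusion on the A_i,
P(all seen) = Σ_{j=0}^{8} (-1)^j C(8,j)((8-j)/8)^36
= 1.0000 - 0.0654 + 0.0009 - 0.0000 + 0.0000 - 0.0000 + 0.0000 - 0.0000 + 0.0000
= 0.9355.

0.936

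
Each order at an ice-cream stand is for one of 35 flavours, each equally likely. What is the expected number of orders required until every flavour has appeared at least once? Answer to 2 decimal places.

145.14

The wait to go from k to k+1 distinct flavours is geometric with mean 35/(35-k).
E[T] = 35/35 + 35/34 + 35/33 + ... + 35/2 + 35/1 = 35·H_{35}.
H_{35} = 4.147, so E[T] = 145.137.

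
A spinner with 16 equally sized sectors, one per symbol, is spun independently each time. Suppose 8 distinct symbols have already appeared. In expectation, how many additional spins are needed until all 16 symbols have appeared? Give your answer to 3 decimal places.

The wait to go from k to k+1 distinct symbols is geometric with mean 16/(16-k).
Sum over k = 8,...,15: E = 16/8 + 16/7 + 16/6 + ... + 16/2 + 16/1 = 43.4857.

43.486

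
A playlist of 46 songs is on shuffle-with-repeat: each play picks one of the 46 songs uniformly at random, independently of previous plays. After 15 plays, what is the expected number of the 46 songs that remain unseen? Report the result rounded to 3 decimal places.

33.081

For each song, P(unseen after 15) = (45/46)^15 = 0.7192.
By linearity of expectation, E[unseen] = 46·(45/46)^15 = 33.0810.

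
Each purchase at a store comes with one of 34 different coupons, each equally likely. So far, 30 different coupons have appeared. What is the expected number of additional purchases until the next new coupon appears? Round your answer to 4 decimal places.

Each purchase yields a new coupon with probability (34-30)/34 = 4/34, so the wait is geometric with mean 34/4.
E = 34/4 = 8.50000.

8.5000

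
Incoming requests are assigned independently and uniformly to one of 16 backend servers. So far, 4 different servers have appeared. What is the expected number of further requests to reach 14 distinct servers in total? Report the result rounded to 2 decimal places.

25.65

With k distinct servers already seen, the next new one takes an expected 16/(16-k) requests.
Sum over k = 4,...,13: E = 16/12 + 16/11 + 16/10 + ... + 16/4 + 16/3 = 25.651.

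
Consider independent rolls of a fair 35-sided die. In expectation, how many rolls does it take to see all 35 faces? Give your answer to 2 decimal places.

The wait to go from k to k+1 distinct faces is geometric with mean 35/(35-k).
E[T] = 35/35 + 35/34 + 35/33 + ... + 35/2 + 35/1 = 35·H_{35}.
H_{35} = 4.147, so E[T] = 145.137.

145.14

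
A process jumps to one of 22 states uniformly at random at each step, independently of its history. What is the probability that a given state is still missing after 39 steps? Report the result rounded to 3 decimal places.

0.163

Each step misses the fixed state with probability (22-1)/22 = 21/22, independently.
P(still missing after 39) = (21/22)^39 = 0.1630.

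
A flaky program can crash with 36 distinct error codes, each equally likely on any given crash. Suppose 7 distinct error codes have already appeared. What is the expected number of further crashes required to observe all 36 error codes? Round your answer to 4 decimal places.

142.6195

From k distinct to k+1 distinct takes on average 36/(36-k) crashes.
Sum over k = 7,...,35: E = 36/29 + 36/28 + 36/27 + ... + 36/2 + 36/1 = 142.61954.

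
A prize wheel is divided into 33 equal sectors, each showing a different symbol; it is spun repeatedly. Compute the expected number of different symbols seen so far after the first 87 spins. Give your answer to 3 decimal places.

30.731

For each symbol, P(seen in 87 spins) = 1 - (32/33)^87 = 0.9312.
By linearity of expectation, E[distinct seen] = 33·(1 - (32/33)^87) = 30.7309.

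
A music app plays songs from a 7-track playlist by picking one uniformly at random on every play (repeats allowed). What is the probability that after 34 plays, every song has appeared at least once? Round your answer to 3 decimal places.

Let A_i be the event that song i is missing after 34 plays. By inclusion–exclusion on the A_i,
P(all seen) = Σ_{j=0}^{7} (-1)^j C(7,j)((7-j)/7)^34
= 1.0000 - 0.0371 + 0.0002 - 0.0000 + 0.0000 - 0.0000 + 0.0000 - 0.0000
= 0.9632.

0.963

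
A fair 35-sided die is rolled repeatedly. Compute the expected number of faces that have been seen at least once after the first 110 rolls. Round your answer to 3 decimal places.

33.557

For each face, P(seen in 110 rolls) = 1 - (34/35)^110 = 0.9588.
By linearity of expectation, E[distinct seen] = 35·(1 - (34/35)^110) = 33.5570.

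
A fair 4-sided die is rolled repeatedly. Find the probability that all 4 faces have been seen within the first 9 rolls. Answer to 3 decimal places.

By inclusion–exclusion over which faces are missing,
P(all seen) = Σ_{j=0}^{4} (-1)^j C(4,j)((4-j)/4)^9
= 1.0000 - 0.3003 + 0.0117 - 0.0000 + 0.0000
= 0.7114.

0.711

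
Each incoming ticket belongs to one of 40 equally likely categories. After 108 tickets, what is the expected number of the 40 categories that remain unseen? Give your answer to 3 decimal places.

For each category, P(unseen after 108) = (39/40)^108 = 0.0649.
By linearity of expectation, E[unseen] = 40·(39/40)^108 = 2.5975.

2.598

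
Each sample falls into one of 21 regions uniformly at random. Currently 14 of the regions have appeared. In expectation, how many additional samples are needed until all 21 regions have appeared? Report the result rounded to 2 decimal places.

With k distinct regions already seen, the next new one takes an expected 21/(21-k) samples.
Sum over k = 14,...,20: E = 21/7 + 21/6 + 21/5 + ... + 21/2 + 21/1 = 54.450.

54.45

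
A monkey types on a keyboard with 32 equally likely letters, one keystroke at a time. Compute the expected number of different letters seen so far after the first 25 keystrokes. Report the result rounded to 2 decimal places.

For each letter, P(seen in 25 keystrokes) = 1 - (31/32)^25 = 0.548.
By linearity of expectation, E[distinct seen] = 32·(1 - (31/32)^25) = 17.531.

17.53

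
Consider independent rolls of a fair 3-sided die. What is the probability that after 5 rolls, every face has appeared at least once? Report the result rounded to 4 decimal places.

By inclusion–exclusion over which faces are missing,
P(all seen) = Σ_{j=0}^{3} (-1)^j C(3,j)((3-j)/3)^5
= 1.00000 - 0.39506 + 0.01235 - 0.00000
= 0.61728.

0.6173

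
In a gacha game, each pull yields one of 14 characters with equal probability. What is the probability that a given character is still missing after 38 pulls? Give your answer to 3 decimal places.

0.060

On each pull the fixed character fails to appear with probability 13/14.
P(still missing after 38) = (13/14)^38 = 0.0598.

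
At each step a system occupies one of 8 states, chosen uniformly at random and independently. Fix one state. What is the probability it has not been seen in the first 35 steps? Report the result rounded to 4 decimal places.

Each step misses the fixed state with probability (8-1)/8 = 7/8, independently.
P(still missing after 35) = (7/8)^35 = 0.00934.

0.0093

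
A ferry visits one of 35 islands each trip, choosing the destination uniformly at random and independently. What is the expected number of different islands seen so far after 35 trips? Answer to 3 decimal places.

For each island, P(seen in 35 trips) = 1 - (34/35)^35 = 0.6374.
By linearity of expectation, E[distinct seen] = 35·(1 - (34/35)^35) = 22.3104.

22.310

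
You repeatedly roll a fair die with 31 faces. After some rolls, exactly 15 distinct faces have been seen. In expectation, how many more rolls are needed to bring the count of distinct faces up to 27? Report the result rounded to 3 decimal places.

The wait to go from k to k+1 distinct faces is geometric with mean 31/(31-k).
Sum over k = 15,...,26: E = 31/16 + 31/15 + 31/14 + ... + 31/6 + 31/5 = 40.2193.

40.219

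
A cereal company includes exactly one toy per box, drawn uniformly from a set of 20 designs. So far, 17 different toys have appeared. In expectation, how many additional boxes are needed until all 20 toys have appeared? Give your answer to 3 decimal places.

36.667

The wait to go from k to k+1 distinct toys is geometric with mean 20/(20-k).
Sum over k = 17,...,19: E = 20/3 + 20/2 + 20/1 = 36.6667.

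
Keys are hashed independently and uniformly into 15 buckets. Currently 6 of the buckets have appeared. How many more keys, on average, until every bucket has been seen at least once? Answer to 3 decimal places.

42.435

From k distinct to k+1 distinct takes on average 15/(15-k) keys.
Sum over k = 6,...,14: E = 15/9 + 15/8 + 15/7 + ... + 15/2 + 15/1 = 42.4345.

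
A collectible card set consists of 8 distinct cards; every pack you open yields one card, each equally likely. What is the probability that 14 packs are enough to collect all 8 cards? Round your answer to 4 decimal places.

0.1917

By inclusion–exclusion over which cards are missing,
P(all seen) = Σ_{j=0}^{8} (-1)^j C(8,j)((8-j)/8)^14
= 1.00000 - 1.23368 + 0.49890 - 0.07772 + 0.00427 - 0.00006 + 0.00000 - 0.00000 + 0.00000
= 0.19172.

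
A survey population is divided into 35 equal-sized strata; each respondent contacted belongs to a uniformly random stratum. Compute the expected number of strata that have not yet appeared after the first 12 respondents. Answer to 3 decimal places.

For each stratum, P(unseen after 12) = (34/35)^12 = 0.7062.
By linearity of expectation, E[unseen] = 35·(34/35)^12 = 24.7172.

24.717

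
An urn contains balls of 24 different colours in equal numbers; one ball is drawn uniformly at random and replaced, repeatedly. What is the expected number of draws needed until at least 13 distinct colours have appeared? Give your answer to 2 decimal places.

18.15

Going from k to k+1 distinct takes a geometric number of draws with mean 24/(24-k).
Sum over k = 0,...,12: E = 24/24 + 24/23 + 24/22 + ... + 24/13 + 24/12 = 18.146.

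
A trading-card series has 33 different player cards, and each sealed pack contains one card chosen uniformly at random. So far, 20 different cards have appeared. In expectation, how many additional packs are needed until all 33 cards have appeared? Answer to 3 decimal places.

104.944

The wait to go from k to k+1 distinct cards is geometric with mean 33/(33-k).
Sum over k = 20,...,32: E = 33/13 + 33/12 + 33/11 + ... + 33/2 + 33/1 = 104.9444.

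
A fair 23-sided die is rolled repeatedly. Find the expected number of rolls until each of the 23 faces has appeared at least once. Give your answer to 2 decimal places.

85.89

The wait to go from k to k+1 distinct faces is geometric with mean 23/(23-k).
E[T] = 23/23 + 23/22 + 23/21 + ... + 23/2 + 23/1 = 23·H_{23}.
H_{23} = 3.734, so E[T] = 85.889.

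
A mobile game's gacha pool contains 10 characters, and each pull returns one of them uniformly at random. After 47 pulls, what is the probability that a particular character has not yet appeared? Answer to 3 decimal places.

0.007

On each pull the fixed character fails to appear with probability 9/10.
P(still missing after 47) = (9/10)^47 = 0.0071.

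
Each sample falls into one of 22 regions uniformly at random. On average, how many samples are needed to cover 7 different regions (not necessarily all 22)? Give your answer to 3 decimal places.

8.197

With k distinct regions already seen, the next new one arrives after an expected 22/(22-k) samples.
Sum over k = 0,...,6: E = 22/22 + 22/21 + 22/20 + ... + 22/17 + 22/16 = 8.1969.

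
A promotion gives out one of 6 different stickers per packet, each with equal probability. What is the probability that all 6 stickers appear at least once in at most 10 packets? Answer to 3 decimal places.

0.272

By inclusion–exclusion over which stickers are missing,
P(all seen) = Σ_{j=0}^{6} (-1)^j C(6,j)((6-j)/6)^10
= 1.0000 - 0.9690 + 0.2601 - 0.0195 + 0.0003 - 0.0000 + 0.0000
= 0.2718.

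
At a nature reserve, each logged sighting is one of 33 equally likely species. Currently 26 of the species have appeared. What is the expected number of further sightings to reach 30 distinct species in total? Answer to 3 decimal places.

25.064

The wait to go from k to k+1 distinct species is geometric with mean 33/(33-k).
Sum over k = 26,...,29: E = 33/7 + 33/6 + 33/5 + 33/4 = 25.0643.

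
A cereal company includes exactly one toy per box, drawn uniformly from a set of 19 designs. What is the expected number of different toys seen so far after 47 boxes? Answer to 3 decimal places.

For each toy, P(seen in 47 boxes) = 1 - (18/19)^47 = 0.9212.
By linearity of expectation, E[distinct seen] = 19·(1 - (18/19)^47) = 17.5033.

17.503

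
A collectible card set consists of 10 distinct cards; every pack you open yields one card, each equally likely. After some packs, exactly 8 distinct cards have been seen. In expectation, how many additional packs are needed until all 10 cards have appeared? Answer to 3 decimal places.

15.000

With k distinct cards already seen, the next new one takes an expected 10/(10-k) packs.
Sum over k = 8,...,9: E = 10/2 + 10/1 = 15.0000.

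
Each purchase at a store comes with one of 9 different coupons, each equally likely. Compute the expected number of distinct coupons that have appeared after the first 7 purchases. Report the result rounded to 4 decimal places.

5.0538

For each coupon, P(seen in 7 purchases) = 1 - (8/9)^7 = 0.56154.
By linearity of expectation, E[distinct seen] = 9·(1 - (8/9)^7) = 5.05384.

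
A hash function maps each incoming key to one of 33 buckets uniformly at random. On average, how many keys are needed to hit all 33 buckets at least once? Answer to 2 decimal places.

134.93

After k distinct buckets have appeared, the next key gives a new one with probability (33-k)/33, so the expected wait for the (k+1)-th is 33/(33-k).
E[T] = 33/33 + 33/32 + 33/31 + ... + 33/2 + 33/1 = 33·H_{33}.
H_{33} = 4.089, so E[T] = 134.930.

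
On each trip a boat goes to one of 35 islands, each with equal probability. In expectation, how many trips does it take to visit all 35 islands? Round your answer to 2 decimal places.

145.14

Split into phases: going from k distinct to k+1 distinct takes on average 35/(35-k) trips.
E[T] = 35/35 + 35/34 + 35/33 + ... + 35/2 + 35/1 = 35·H_{35}.
H_{35} = 4.147, so E[T] = 145.137.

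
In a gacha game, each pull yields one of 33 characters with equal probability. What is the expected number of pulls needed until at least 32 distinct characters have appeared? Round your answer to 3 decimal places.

101.930

Going from k to k+1 distinct takes a geometric number of pulls with mean 33/(33-k).
Sum over k = 0,...,31: E = 33/33 + 33/32 + 33/31 + ... + 33/3 + 33/2 = 101.9303.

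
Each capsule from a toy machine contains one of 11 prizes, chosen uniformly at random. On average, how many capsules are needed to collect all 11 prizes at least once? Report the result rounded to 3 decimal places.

33.219

The wait to go from k to k+1 distinct prizes is geometric with mean 11/(11-k).
E[T] = 11/11 + 11/10 + 11/9 + ... + 11/2 + 11/1 = 11·H_{11}.
H_{11} = 3.0199, so E[T] = 33.2187.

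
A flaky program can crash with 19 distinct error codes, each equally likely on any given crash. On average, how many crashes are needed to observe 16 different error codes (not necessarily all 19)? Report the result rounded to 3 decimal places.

With k distinct error codes already seen, the next new one arrives after an expected 19/(19-k) crashes.
Sum over k = 0,...,15: E = 19/19 + 19/18 + 19/17 + ... + 19/5 + 19/4 = 32.5737.

32.574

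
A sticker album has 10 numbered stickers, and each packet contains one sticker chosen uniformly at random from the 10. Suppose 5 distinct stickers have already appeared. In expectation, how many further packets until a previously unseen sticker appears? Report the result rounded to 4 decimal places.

Each packet yields a new sticker with probability (10-5)/10 = 5/10, so the wait is geometric with mean 10/5.
E = 10/5 = 2.00000.

2.0000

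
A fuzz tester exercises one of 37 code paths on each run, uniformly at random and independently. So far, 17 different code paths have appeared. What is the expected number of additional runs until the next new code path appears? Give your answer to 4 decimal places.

The number of runs until the next new code path is geometric with success probability 20/37, so its mean is 37/20.
E = 37/20 = 1.85000.

1.8500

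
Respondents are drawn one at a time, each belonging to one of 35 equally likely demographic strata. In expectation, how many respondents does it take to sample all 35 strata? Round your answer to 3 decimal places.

Split into phases: going from k distinct to k+1 distinct takes on average 35/(35-k) respondents.
E[T] = 35/35 + 35/34 + 35/33 + ... + 35/2 + 35/1 = 35·H_{35}.
H_{35} = 4.1468, so E[T] = 145.1373.

145.137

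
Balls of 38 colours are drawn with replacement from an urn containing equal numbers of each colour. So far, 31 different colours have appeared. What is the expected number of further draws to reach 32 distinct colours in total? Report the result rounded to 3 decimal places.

5.429

With k distinct colours already seen, the next new one takes an expected 38/(38-k) draws.
Only the k = 31 term is needed: E = 38/7 = 5.4286.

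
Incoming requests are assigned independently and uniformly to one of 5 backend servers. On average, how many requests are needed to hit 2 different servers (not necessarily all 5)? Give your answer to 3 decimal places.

2.250

Going from k to k+1 distinct takes a geometric number of requests with mean 5/(5-k).
Sum over k = 0,...,1: E = 5/5 + 5/4 = 2.2500.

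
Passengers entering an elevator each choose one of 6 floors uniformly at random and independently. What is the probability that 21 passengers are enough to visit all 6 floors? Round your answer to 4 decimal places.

By inclusion–exclusion over which floors are missing,
P(all seen) = Σ_{j=0}^{6} (-1)^j C(6,j)((6-j)/6)^21
= 1.00000 - 0.13042 + 0.00301 - 0.00001 + 0.00000 - 0.00000 + 0.00000
= 0.87258.

0.8726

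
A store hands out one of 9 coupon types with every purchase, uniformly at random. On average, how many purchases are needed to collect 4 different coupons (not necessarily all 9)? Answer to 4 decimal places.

4.9107

Going from k to k+1 distinct takes a geometric number of purchases with mean 9/(9-k).
Sum over k = 0,...,3: E = 9/9 + 9/8 + 9/7 + 9/6 = 4.91071.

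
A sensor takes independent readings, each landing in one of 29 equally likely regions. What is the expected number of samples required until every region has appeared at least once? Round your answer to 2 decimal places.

After k distinct regions have appeared, the next sample gives a new one with probability (29-k)/29, so the expected wait for the (k+1)-th is 29/(29-k).
E[T] = 29/29 + 29/28 + 29/27 + ... + 29/2 + 29/1 = 29·H_{29}.
H_{29} = 3.962, so E[T] = 114.888.

114.89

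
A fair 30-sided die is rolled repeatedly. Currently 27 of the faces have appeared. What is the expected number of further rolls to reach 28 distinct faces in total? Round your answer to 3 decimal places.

The wait to go from k to k+1 distinct faces is geometric with mean 30/(30-k).
Only the k = 27 term is needed: E = 30/3 = 10.0000.

10.000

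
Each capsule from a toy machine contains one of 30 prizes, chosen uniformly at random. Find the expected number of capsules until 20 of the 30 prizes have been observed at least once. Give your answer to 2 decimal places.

31.98

Going from k to k+1 distinct takes a geometric number of capsules with mean 30/(30-k).
Sum over k = 0,...,19: E = 30/30 + 30/29 + 30/28 + ... + 30/12 + 30/11 = 31.981.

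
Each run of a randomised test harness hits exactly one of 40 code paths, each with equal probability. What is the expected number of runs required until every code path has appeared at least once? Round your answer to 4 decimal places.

After k distinct code paths have appeared, the next run gives a new one with probability (40-k)/40, so the expected wait for the (k+1)-th is 40/(40-k).
E[T] = 40/40 + 40/39 + 40/38 + ... + 40/2 + 40/1 = 40·H_{40}.
H_{40} = 4.27854, so E[T] = 171.14172.

171.1417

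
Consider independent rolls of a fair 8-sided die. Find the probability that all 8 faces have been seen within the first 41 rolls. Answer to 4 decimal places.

0.9667

Let A_i be the event that face i is missing after 41 rolls. By inclusion–exclusion on the A_i,
P(all seen) = Σ_{j=0}^{8} (-1)^j C(8,j)((8-j)/8)^41
= 1.00000 - 0.03353 + 0.00021 - 0.00000 + 0.00000 - 0.00000 + 0.00000 - 0.00000 + 0.00000
= 0.96668.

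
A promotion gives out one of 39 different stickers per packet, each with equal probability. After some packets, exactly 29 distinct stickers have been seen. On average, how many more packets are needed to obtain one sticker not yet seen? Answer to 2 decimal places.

3.90

The number of packets until the next new sticker is geometric with success probability 10/39, so its mean is 39/10.
E = 39/10 = 3.900.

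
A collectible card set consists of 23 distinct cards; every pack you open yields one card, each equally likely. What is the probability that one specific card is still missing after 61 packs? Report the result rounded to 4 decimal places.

Each pack misses the fixed card with probability (23-1)/23 = 22/23, independently.
P(still missing after 61) = (22/23)^61 = 0.06643.

0.0664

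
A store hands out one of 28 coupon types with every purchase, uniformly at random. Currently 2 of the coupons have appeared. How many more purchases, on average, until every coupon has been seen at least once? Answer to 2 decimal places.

The wait to go from k to k+1 distinct coupons is geometric with mean 28/(28-k).
Sum over k = 2,...,27: E = 28/26 + 28/25 + 28/24 + ... + 28/2 + 28/1 = 107.924.

107.92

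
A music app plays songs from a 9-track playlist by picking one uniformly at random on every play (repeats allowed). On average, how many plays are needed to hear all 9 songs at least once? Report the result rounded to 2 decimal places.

25.46

After k distinct songs have appeared, the next play gives a new one with probability (9-k)/9, so the expected wait for the (k+1)-th is 9/(9-k).
E[T] = 9/9 + 9/8 + 9/7 + ... + 9/2 + 9/1 = 9·H_{9}.
H_{9} = 2.829, so E[T] = 25.461.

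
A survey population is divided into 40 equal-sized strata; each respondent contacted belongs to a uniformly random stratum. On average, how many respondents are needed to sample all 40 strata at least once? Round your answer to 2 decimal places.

171.14

Split into phases: going from k distinct to k+1 distinct takes on average 40/(40-k) respondents.
E[T] = 40/40 + 40/39 + 40/38 + ... + 40/2 + 40/1 = 40·H_{40}.
H_{40} = 4.279, so E[T] = 171.142.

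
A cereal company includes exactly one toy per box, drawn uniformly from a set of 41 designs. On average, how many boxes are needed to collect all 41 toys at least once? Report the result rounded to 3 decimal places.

176.420

After k distinct toys have appeared, the next box gives a new one with probability (41-k)/41, so the expected wait for the (k+1)-th is 41/(41-k).
E[T] = 41/41 + 41/40 + 41/39 + ... + 41/2 + 41/1 = 41·H_{41}.
H_{41} = 4.3029, so E[T] = 176.4203.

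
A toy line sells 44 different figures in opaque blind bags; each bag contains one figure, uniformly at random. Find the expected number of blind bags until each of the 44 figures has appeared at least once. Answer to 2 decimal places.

After k distinct figures have appeared, the next blind bag gives a new one with probability (44-k)/44, so the expected wait for the (k+1)-th is 44/(44-k).
E[T] = 44/44 + 44/43 + 44/42 + ... + 44/2 + 44/1 = 44·H_{44}.
H_{44} = 4.373, so E[T] = 192.400.

192.40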